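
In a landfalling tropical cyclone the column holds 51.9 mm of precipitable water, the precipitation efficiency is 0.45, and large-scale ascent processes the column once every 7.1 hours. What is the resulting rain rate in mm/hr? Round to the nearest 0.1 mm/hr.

R ≈ 3.3 mm/hr

Each overturning extracts ε × PW = 0.45 × 51.9 = 23.355 mm.
Rate = ε·PW / τ = 23.355 / 7.1 h = 3.3 mm/hr.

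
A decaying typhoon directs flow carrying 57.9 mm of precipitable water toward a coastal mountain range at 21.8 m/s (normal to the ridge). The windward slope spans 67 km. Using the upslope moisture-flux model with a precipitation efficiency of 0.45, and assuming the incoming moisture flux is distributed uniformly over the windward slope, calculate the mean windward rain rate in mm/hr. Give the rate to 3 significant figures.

R ≈ 30.5 mm/hr

Incoming column moisture flux per unit ridge length: F = V × PW = 21.8 × 57.9 = 1262.22 mm·m/s.
Spread over the 67 km slope with efficiency ε = 0.45: R = ε·F/W = 0.45 × 1262.22 / 67000 m = 8.478e-03 mm/s.
R = 8.478e-03 × 3600 = 30.5 mm/hr.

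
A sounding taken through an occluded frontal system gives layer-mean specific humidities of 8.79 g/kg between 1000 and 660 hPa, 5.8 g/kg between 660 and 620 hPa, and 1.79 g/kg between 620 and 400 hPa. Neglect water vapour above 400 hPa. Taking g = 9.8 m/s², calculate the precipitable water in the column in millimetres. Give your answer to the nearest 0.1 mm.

PW ≈ 36.9 mm

Precipitable water is the column-integrated vapour mass per unit area: PW = (1/g) Σ q̄ Δp, with q in kg/kg and Δp in Pa (1 kg/m² of water = 1 mm).
Layer 1000–660 hPa: Δp = 340 hPa = 34000 Pa, q̄ = 0.00879 kg/kg → 0.00879 × 34000 / 9.8 = 30.50 mm
Layer 660–620 hPa: Δp = 40 hPa = 4000 Pa, q̄ = 0.0058 kg/kg → 0.0058 × 4000 / 9.8 = 2.37 mm
Layer 620–400 hPa: Δp = 220 hPa = 22000 Pa, q̄ = 0.00179 kg/kg → 0.00179 × 22000 / 9.8 = 4.02 mm
PW = 30.50 + 2.37 + 4.02 = 36.89 ≈ 36.9 mm.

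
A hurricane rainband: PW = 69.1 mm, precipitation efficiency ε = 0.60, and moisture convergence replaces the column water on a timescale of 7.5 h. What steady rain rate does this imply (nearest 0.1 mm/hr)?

Each overturning extracts ε × PW = 0.60 × 69.1 = 41.46 mm.
Rate = ε·PW / τ = 41.46 / 7.5 h = 5.5 mm/hr.

R ≈ 5.5 mm/hr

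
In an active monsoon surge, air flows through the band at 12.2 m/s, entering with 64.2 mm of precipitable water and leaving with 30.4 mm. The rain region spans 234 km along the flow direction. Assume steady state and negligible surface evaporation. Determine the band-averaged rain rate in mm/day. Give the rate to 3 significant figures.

Column moisture flux per unit crosswind length is F = V × PW.
Inflow: F_in = 12.2 × 64.2 = 783.24 mm·m/s
Outflow: F_out = 12.2 × 30.4 = 370.88 mm·m/s
Steady-state rate R = (F_in − F_out)/L = (783.24 − 370.88) / 234000 m = 1.762e-03 mm/s.
R = 1.762e-03 × 3600 × 24 = 152 mm/day.

R ≈ 152 mm/day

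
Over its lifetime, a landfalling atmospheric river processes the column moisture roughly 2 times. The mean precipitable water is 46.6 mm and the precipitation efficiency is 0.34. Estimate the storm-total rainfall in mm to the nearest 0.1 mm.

rainfall ≈ 31.7 mm

Each cycle deposits ε × PW = 0.34 × 46.6 = 15.844 mm.
Over 2 cycles: 2 × 15.844 = 31.7 mm.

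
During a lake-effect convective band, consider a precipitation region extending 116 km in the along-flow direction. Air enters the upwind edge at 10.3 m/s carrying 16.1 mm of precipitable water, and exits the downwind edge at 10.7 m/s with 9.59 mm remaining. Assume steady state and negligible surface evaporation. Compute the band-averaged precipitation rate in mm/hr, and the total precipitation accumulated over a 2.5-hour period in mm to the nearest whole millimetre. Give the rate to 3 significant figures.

Column moisture flux per unit crosswind length is F = V × PW.
Inflow: F_in = 10.3 × 16.1 = 165.83 mm·m/s
Outflow: F_out = 10.7 × 9.59 = 102.613 mm·m/s
Steady-state rate R = (F_in − F_out)/L = (165.83 − 102.613) / 116000 m = 5.450e-04 mm/s.
R = 5.450e-04 × 3600 = 1.96 mm/hr.
Over 2.5 h: total = 1.96 × 2.5 = 4.9 ≈ 5 mm.

R ≈ 1.96 mm/hr; total ≈ 5 mm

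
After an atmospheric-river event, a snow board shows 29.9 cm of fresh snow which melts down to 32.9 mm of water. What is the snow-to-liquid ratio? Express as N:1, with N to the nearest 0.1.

ratio ≈ 9.1

Ratio = snow depth / SWE = 299 mm / 32.9 mm = 9.1, i.e. 9.1:1.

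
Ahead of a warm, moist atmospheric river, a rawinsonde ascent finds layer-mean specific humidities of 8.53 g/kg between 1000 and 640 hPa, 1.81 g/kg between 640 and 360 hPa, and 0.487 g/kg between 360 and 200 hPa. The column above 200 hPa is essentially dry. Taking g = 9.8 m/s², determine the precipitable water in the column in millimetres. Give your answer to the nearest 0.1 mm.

PW ≈ 37.3 mm

Precipitable water is the column-integrated vapour mass per unit area: PW = (1/g) Σ q̄ Δp, with q in kg/kg and Δp in Pa (1 kg/m² of water = 1 mm).
Layer 1000–640 hPa: Δp = 360 hPa = 36000 Pa, q̄ = 0.00853 kg/kg → 0.00853 × 36000 / 9.8 = 31.33 mm
Layer 640–360 hPa: Δp = 280 hPa = 28000 Pa, q̄ = 0.00181 kg/kg → 0.00181 × 28000 / 9.8 = 5.17 mm
Layer 360–200 hPa: Δp = 160 hPa = 16000 Pa, q̄ = 0.000487 kg/kg → 0.000487 × 16000 / 9.8 = 0.80 mm
PW = 31.33 + 5.17 + 0.80 = 37.30 ≈ 37.3 mm.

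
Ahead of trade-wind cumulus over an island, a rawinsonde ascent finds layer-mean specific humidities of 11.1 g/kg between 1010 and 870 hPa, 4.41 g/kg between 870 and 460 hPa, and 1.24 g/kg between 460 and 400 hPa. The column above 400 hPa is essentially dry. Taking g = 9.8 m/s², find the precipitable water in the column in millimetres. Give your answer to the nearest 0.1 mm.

PW ≈ 35.1 mm

Precipitable water is the column-integrated vapour mass per unit area: PW = (1/g) Σ q̄ Δp, with q in kg/kg and Δp in Pa (1 kg/m² of water = 1 mm).
Layer 1010–870 hPa: Δp = 140 hPa = 14000 Pa, q̄ = 0.0111 kg/kg → 0.0111 × 14000 / 9.8 = 15.86 mm
Layer 870–460 hPa: Δp = 410 hPa = 41000 Pa, q̄ = 0.00441 kg/kg → 0.00441 × 41000 / 9.8 = 18.45 mm
Layer 460–400 hPa: Δp = 60 hPa = 6000 Pa, q̄ = 0.00124 kg/kg → 0.00124 × 6000 / 9.8 = 0.76 mm
PW = 15.86 + 18.45 + 0.76 = 35.07 ≈ 35.1 mm.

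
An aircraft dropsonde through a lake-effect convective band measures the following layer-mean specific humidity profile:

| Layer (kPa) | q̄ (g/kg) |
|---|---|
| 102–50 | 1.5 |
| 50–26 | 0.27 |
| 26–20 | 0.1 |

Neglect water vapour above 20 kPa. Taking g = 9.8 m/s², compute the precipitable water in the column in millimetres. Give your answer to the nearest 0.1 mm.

Precipitable water is the column-integrated vapour mass per unit area: PW = (1/g) Σ q̄ Δp, with q in kg/kg and Δp in Pa (1 kg/m² of water = 1 mm).
Layer 102–50 kPa: Δp = 520 hPa = 52000 Pa, q̄ = 0.0015 kg/kg → 0.0015 × 52000 / 9.8 = 7.96 mm
Layer 50–26 kPa: Δp = 240 hPa = 24000 Pa, q̄ = 0.00027 kg/kg → 0.00027 × 24000 / 9.8 = 0.66 mm
Layer 26–20 kPa: Δp = 60 hPa = 6000 Pa, q̄ = 0.0001 kg/kg → 0.0001 × 6000 / 9.8 = 0.06 mm
PW = 7.96 + 0.66 + 0.06 = 8.68 ≈ 8.7 mm.

PW ≈ 8.7 mm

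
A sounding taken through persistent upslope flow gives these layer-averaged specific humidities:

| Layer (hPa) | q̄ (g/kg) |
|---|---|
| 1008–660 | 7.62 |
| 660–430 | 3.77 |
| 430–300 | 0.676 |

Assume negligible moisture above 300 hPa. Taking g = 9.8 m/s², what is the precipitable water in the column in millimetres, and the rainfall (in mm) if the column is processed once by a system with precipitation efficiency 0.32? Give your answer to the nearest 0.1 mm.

Precipitable water is the column-integrated vapour mass per unit area: PW = (1/g) Σ q̄ Δp, with q in kg/kg and Δp in Pa (1 kg/m² of water = 1 mm).
Layer 1008–660 hPa: Δp = 348 hPa = 34800 Pa, q̄ = 0.00762 kg/kg → 0.00762 × 34800 / 9.8 = 27.06 mm
Layer 660–430 hPa: Δp = 230 hPa = 23000 Pa, q̄ = 0.00377 kg/kg → 0.00377 × 23000 / 9.8 = 8.85 mm
Layer 430–300 hPa: Δp = 130 hPa = 13000 Pa, q̄ = 0.000676 kg/kg → 0.000676 × 13000 / 9.8 = 0.90 mm
PW = 27.06 + 8.85 + 0.90 = 36.81 ≈ 36.8 mm.
Rainfall = ε × PW = 0.32 × 36.8 = 11.8 mm.

PW ≈ 36.8 mm; rainfall ≈ 11.8 mm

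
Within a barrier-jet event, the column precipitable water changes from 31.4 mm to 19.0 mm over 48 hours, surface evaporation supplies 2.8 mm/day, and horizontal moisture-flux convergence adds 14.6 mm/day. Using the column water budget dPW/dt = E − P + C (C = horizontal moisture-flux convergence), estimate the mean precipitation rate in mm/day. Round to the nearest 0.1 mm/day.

dPW/dt = (19.0 − 31.4) mm / (48/24 day) = -6.200 mm/day.
P = E + C − dPW/dt = 2.8 + (14.6) − (-6.200) = 23.6 mm/day.

P ≈ 23.6 mm/day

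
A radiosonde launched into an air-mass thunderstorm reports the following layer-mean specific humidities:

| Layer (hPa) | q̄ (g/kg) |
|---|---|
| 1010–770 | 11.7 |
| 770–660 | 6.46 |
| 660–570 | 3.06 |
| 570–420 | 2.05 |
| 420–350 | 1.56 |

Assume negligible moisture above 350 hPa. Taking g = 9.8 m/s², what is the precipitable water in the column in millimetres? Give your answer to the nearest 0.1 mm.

Precipitable water is the column-integrated vapour mass per unit area: PW = (1/g) Σ q̄ Δp, with q in kg/kg and Δp in Pa (1 kg/m² of water = 1 mm).
Layer 1010–770 hPa: Δp = 240 hPa = 24000 Pa, q̄ = 0.0117 kg/kg → 0.0117 × 24000 / 9.8 = 28.65 mm
Layer 770–660 hPa: Δp = 110 hPa = 11000 Pa, q̄ = 0.00646 kg/kg → 0.00646 × 11000 / 9.8 = 7.25 mm
Layer 660–570 hPa: Δp = 90 hPa = 9000 Pa, q̄ = 0.00306 kg/kg → 0.00306 × 9000 / 9.8 = 2.81 mm
Layer 570–420 hPa: Δp = 150 hPa = 15000 Pa, q̄ = 0.00205 kg/kg → 0.00205 × 15000 / 9.8 = 3.14 mm
Layer 420–350 hPa: Δp = 70 hPa = 7000 Pa, q̄ = 0.00156 kg/kg → 0.00156 × 7000 / 9.8 = 1.11 mm
PW = 28.65 + 7.25 + 2.81 + 3.14 + 1.11 = 42.96 ≈ 43.0 mm.

PW ≈ 43.0 mm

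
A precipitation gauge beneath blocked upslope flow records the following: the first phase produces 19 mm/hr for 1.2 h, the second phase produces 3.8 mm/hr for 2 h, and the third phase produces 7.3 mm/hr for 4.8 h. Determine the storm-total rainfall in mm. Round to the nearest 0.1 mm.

total ≈ 65.4 mm

Total = Σ Rᵢ Δtᵢ = 19 × 1.2 + 3.8 × 2 + 7.3 × 4.8
      = 22.8 + 7.6 + 35.04 = 65.4 mm.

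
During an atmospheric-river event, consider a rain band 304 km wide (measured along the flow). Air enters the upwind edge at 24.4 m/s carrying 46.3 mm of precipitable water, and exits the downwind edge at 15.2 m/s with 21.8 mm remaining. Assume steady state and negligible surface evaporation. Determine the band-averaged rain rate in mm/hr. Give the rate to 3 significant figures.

R ≈ 9.45 mm/hr

Column moisture flux per unit crosswind length is F = V × PW.
Inflow: F_in = 24.4 × 46.3 = 1129.72 mm·m/s
Outflow: F_out = 15.2 × 21.8 = 331.36 mm·m/s
Steady-state rate R = (F_in − F_out)/L = (1129.72 − 331.36) / 304000 m = 2.626e-03 mm/s.
R = 2.626e-03 × 3600 = 9.45 mm/hr.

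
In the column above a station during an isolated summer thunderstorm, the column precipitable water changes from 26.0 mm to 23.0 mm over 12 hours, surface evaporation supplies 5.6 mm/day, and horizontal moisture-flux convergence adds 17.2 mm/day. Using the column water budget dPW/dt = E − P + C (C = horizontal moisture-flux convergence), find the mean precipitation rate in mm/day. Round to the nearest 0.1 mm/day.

dPW/dt = (23.0 − 26.0) mm / (12/24 day) = -6.000 mm/day.
P = E + C − dPW/dt = 5.6 + (17.2) − (-6.000) = 28.8 mm/day.

P ≈ 28.8 mm/day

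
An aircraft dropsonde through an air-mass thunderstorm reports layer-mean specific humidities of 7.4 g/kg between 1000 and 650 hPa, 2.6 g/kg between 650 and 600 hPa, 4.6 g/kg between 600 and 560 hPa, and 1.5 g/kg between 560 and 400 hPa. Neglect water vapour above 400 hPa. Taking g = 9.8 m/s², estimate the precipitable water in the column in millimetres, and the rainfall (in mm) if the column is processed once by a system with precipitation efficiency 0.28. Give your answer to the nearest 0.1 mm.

PW ≈ 32.1 mm; rainfall ≈ 9.0 mm

Precipitable water is the column-integrated vapour mass per unit area: PW = (1/g) Σ q̄ Δp, with q in kg/kg and Δp in Pa (1 kg/m² of water = 1 mm).
Layer 1000–650 hPa: Δp = 350 hPa = 35000 Pa, q̄ = 0.0074 kg/kg → 0.0074 × 35000 / 9.8 = 26.43 mm
Layer 650–600 hPa: Δp = 50 hPa = 5000 Pa, q̄ = 0.0026 kg/kg → 0.0026 × 5000 / 9.8 = 1.33 mm
Layer 600–560 hPa: Δp = 40 hPa = 4000 Pa, q̄ = 0.0046 kg/kg → 0.0046 × 4000 / 9.8 = 1.88 mm
Layer 560–400 hPa: Δp = 160 hPa = 16000 Pa, q̄ = 0.0015 kg/kg → 0.0015 × 16000 / 9.8 = 2.45 mm
PW = 26.43 + 1.33 + 1.88 + 2.45 = 32.09 ≈ 32.1 mm.
Rainfall = ε × PW = 0.28 × 32.1 = 9.0 mm.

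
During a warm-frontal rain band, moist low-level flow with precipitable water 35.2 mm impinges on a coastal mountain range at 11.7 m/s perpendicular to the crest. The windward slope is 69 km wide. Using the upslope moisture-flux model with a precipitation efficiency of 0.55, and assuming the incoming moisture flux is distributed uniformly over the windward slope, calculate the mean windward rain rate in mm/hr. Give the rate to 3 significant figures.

Incoming column moisture flux per unit ridge length: F = V × PW = 11.7 × 35.2 = 411.84 mm·m/s.
Spread over the 69 km slope with efficiency ε = 0.55: R = ε·F/W = 0.55 × 411.84 / 69000 m = 3.283e-03 mm/s.
R = 3.283e-03 × 3600 = 11.8 mm/hr.

R ≈ 11.8 mm/hr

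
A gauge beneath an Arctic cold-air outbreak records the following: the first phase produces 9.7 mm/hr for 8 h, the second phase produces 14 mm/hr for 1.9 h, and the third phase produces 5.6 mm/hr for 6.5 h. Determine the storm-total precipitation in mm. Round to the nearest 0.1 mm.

total ≈ 140.6 mm

Total = Σ Rᵢ Δtᵢ = 9.7 × 8 + 14 × 1.9 + 5.6 × 6.5
      = 77.6 + 26.6 + 36.4 = 140.6 mm.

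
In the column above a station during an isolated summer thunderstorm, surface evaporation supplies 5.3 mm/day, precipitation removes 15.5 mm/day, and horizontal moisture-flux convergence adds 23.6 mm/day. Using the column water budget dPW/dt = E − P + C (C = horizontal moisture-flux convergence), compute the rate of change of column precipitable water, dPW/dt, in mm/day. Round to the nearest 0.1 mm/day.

dPW/dt ≈ 13.4 mm/day

dPW/dt = E − P + C = 5.3 − 15.5 + (23.6) = 13.4 mm/day.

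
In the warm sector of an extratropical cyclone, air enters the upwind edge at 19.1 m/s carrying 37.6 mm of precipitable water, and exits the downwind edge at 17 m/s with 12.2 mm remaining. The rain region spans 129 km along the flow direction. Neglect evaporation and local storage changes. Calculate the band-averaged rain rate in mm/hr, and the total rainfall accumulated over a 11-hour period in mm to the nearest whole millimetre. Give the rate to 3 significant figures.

R ≈ 14.3 mm/hr; total ≈ 157 mm

Column moisture flux per unit crosswind length is F = V × PW.
Inflow: F_in = 19.1 × 37.6 = 718.16 mm·m/s
Outflow: F_out = 17 × 12.2 = 207.4 mm·m/s
Steady-state rate R = (F_in − F_out)/L = (718.16 − 207.4) / 129000 m = 3.959e-03 mm/s.
R = 3.959e-03 × 3600 = 14.3 mm/hr.
Over 11 h: total = 14.3 × 11 = 157.3 ≈ 157 mm.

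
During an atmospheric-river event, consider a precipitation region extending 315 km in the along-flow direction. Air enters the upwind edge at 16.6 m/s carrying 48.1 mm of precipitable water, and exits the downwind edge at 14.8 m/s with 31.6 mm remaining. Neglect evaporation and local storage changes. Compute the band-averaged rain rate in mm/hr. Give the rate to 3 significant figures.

R ≈ 3.78 mm/hr

Column moisture flux per unit crosswind length is F = V × PW.
Inflow: F_in = 16.6 × 48.1 = 798.46 mm·m/s
Outflow: F_out = 14.8 × 31.6 = 467.68 mm·m/s
Steady-state rate R = (F_in − F_out)/L = (798.46 − 467.68) / 315000 m = 1.050e-03 mm/s.
R = 1.050e-03 × 3600 = 3.78 mm/hr.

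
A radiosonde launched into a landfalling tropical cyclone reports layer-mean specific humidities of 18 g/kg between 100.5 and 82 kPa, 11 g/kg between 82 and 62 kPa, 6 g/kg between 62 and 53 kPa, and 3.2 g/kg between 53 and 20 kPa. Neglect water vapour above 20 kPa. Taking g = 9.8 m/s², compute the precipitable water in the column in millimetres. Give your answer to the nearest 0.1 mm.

PW ≈ 72.7 mm

Precipitable water is the column-integrated vapour mass per unit area: PW = (1/g) Σ q̄ Δp, with q in kg/kg and Δp in Pa (1 kg/m² of water = 1 mm).
Layer 100.5–82 kPa: Δp = 185 hPa = 18500 Pa, q̄ = 0.018 kg/kg → 0.018 × 18500 / 9.8 = 33.98 mm
Layer 82–62 kPa: Δp = 200 hPa = 20000 Pa, q̄ = 0.011 kg/kg → 0.011 × 20000 / 9.8 = 22.45 mm
Layer 62–53 kPa: Δp = 90 hPa = 9000 Pa, q̄ = 0.006 kg/kg → 0.006 × 9000 / 9.8 = 5.51 mm
Layer 53–20 kPa: Δp = 330 hPa = 33000 Pa, q̄ = 0.0032 kg/kg → 0.0032 × 33000 / 9.8 = 10.78 mm
PW = 33.98 + 22.45 + 5.51 + 10.78 = 72.72 ≈ 72.7 mm.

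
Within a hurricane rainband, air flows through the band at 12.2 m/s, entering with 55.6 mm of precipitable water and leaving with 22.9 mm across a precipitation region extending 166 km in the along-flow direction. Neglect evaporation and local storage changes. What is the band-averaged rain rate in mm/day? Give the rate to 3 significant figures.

Column moisture flux per unit crosswind length is F = V × PW.
Inflow: F_in = 12.2 × 55.6 = 678.32 mm·m/s
Outflow: F_out = 12.2 × 22.9 = 279.38 mm·m/s
Steady-state rate R = (F_in − F_out)/L = (678.32 − 279.38) / 166000 m = 2.403e-03 mm/s.
R = 2.403e-03 × 3600 × 24 = 208 mm/day.

R ≈ 208 mm/day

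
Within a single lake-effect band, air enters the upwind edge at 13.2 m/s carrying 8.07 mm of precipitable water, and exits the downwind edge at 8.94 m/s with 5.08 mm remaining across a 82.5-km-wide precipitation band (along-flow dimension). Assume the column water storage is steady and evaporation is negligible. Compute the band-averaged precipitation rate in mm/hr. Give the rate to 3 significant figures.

Column moisture flux per unit crosswind length is F = V × PW.
Inflow: F_in = 13.2 × 8.07 = 106.524 mm·m/s
Outflow: F_out = 8.94 × 5.08 = 45.4152 mm·m/s
Steady-state rate R = (F_in − F_out)/L = (106.524 − 45.4152) / 82500 m = 7.407e-04 mm/s.
R = 7.407e-04 × 3600 = 2.67 mm/hr.

R ≈ 2.67 mm/hr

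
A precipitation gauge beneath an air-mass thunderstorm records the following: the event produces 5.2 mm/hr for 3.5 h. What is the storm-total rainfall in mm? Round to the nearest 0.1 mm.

total ≈ 18.2 mm

Total = Σ Rᵢ Δtᵢ = 5.2 × 3.5
      = 18.2 = 18.2 mm.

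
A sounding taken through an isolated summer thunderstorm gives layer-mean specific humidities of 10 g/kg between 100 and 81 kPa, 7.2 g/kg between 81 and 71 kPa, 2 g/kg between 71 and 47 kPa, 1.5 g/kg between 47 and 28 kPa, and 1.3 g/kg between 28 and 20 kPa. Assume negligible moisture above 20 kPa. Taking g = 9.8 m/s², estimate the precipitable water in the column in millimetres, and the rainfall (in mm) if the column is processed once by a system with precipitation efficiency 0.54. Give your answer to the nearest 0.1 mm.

PW ≈ 35.6 mm; rainfall ≈ 19.2 mm

Precipitable water is the column-integrated vapour mass per unit area: PW = (1/g) Σ q̄ Δp, with q in kg/kg and Δp in Pa (1 kg/m² of water = 1 mm).
Layer 100–81 kPa: Δp = 190 hPa = 19000 Pa, q̄ = 0.01 kg/kg → 0.01 × 19000 / 9.8 = 19.39 mm
Layer 81–71 kPa: Δp = 100 hPa = 10000 Pa, q̄ = 0.0072 kg/kg → 0.0072 × 10000 / 9.8 = 7.35 mm
Layer 71–47 kPa: Δp = 240 hPa = 24000 Pa, q̄ = 0.002 kg/kg → 0.002 × 24000 / 9.8 = 4.90 mm
Layer 47–28 kPa: Δp = 190 hPa = 19000 Pa, q̄ = 0.0015 kg/kg → 0.0015 × 19000 / 9.8 = 2.91 mm
Layer 28–20 kPa: Δp = 80 hPa = 8000 Pa, q̄ = 0.0013 kg/kg → 0.0013 × 8000 / 9.8 = 1.06 mm
PW = 19.39 + 7.35 + 4.90 + 2.91 + 1.06 = 35.61 ≈ 35.6 mm.
Rainfall = ε × PW = 0.54 × 35.6 = 19.2 mm.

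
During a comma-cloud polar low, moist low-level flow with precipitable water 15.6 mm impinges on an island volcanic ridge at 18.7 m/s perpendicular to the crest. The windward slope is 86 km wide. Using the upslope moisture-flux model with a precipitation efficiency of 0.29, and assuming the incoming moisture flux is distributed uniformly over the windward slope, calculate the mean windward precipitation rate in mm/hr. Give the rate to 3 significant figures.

R ≈ 3.54 mm/hr

Incoming column moisture flux per unit ridge length: F = V × PW = 18.7 × 15.6 = 291.72 mm·m/s.
Spread over the 86 km slope with efficiency ε = 0.29: R = ε·F/W = 0.29 × 291.72 / 86000 m = 9.837e-04 mm/s.
R = 9.837e-04 × 3600 = 3.54 mm/hr.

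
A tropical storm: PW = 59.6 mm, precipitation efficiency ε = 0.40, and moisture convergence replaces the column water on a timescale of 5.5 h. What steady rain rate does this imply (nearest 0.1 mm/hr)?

Each overturning extracts ε × PW = 0.40 × 59.6 = 23.84 mm.
Rate = ε·PW / τ = 23.84 / 5.5 h = 4.3 mm/hr.

R ≈ 4.3 mm/hr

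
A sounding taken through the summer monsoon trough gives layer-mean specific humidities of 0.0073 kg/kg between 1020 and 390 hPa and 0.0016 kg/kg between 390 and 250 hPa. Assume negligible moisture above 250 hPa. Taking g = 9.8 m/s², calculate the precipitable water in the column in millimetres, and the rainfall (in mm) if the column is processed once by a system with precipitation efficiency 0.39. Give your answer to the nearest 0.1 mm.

Precipitable water is the column-integrated vapour mass per unit area: PW = (1/g) Σ q̄ Δp, with q in kg/kg and Δp in Pa (1 kg/m² of water = 1 mm).
Layer 1020–390 hPa: Δp = 630 hPa = 63000 Pa, q̄ = 0.0073 kg/kg → 0.0073 × 63000 / 9.8 = 46.93 mm
Layer 390–250 hPa: Δp = 140 hPa = 14000 Pa, q̄ = 0.0016 kg/kg → 0.0016 × 14000 / 9.8 = 2.29 mm
PW = 46.93 + 2.29 = 49.22 ≈ 49.2 mm.
Rainfall = ε × PW = 0.39 × 49.2 = 19.2 mm.

PW ≈ 49.2 mm; rainfall ≈ 19.2 mm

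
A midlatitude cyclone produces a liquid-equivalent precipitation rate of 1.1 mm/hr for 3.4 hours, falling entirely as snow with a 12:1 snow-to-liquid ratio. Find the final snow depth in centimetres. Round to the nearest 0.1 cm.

snow depth ≈ 4.5 cm

Liquid-equivalent depth = 1.1 × 3.4 = 3.74 mm.
Snow depth = 3.74 mm × 12 = 44.88 mm = 4.5 cm.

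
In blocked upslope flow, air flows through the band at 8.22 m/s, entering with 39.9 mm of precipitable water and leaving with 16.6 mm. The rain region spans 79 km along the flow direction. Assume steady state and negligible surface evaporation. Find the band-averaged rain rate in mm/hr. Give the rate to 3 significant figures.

R ≈ 8.73 mm/hr

Column moisture flux per unit crosswind length is F = V × PW.
Inflow: F_in = 8.22 × 39.9 = 327.978 mm·m/s
Outflow: F_out = 8.22 × 16.6 = 136.452 mm·m/s
Steady-state rate R = (F_in − F_out)/L = (327.978 − 136.452) / 79000 m = 2.424e-03 mm/s.
R = 2.424e-03 × 3600 = 8.73 mm/hr.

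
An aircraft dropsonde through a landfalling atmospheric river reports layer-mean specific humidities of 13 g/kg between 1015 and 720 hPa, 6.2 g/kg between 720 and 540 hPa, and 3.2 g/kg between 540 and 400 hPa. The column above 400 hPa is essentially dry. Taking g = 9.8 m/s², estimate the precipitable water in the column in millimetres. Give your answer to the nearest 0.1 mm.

PW ≈ 55.1 mm

Precipitable water is the column-integrated vapour mass per unit area: PW = (1/g) Σ q̄ Δp, with q in kg/kg and Δp in Pa (1 kg/m² of water = 1 mm).
Layer 1015–720 hPa: Δp = 295 hPa = 29500 Pa, q̄ = 0.013 kg/kg → 0.013 × 29500 / 9.8 = 39.13 mm
Layer 720–540 hPa: Δp = 180 hPa = 18000 Pa, q̄ = 0.0062 kg/kg → 0.0062 × 18000 / 9.8 = 11.39 mm
Layer 540–400 hPa: Δp = 140 hPa = 14000 Pa, q̄ = 0.0032 kg/kg → 0.0032 × 14000 / 9.8 = 4.57 mm
PW = 39.13 + 11.39 + 4.57 = 55.09 ≈ 55.1 mm.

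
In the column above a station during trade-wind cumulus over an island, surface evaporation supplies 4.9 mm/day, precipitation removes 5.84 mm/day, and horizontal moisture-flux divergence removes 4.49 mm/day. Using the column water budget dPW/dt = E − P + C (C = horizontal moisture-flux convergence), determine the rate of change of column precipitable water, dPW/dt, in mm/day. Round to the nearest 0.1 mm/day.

dPW/dt = E − P + C = 4.9 − 5.84 + (-4.49) = -5.4 mm/day.

dPW/dt ≈ -5.4 mm/day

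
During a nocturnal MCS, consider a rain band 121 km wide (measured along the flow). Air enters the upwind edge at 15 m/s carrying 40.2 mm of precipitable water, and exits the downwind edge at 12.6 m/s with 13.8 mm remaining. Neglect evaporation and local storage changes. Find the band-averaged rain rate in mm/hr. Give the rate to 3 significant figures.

R ≈ 12.8 mm/hr

Column moisture flux per unit crosswind length is F = V × PW.
Inflow: F_in = 15 × 40.2 = 603 mm·m/s
Outflow: F_out = 12.6 × 13.8 = 173.88 mm·m/s
Steady-state rate R = (F_in − F_out)/L = (603 − 173.88) / 121000 m = 3.546e-03 mm/s.
R = 3.546e-03 × 3600 = 12.8 mm/hr.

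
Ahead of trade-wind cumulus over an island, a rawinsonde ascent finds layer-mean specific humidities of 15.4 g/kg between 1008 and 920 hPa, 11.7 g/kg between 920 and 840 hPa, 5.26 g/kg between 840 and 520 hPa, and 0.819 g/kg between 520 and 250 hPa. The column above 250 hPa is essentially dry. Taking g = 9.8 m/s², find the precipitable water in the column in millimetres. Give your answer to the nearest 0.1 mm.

PW ≈ 42.8 mm

Precipitable water is the column-integrated vapour mass per unit area: PW = (1/g) Σ q̄ Δp, with q in kg/kg and Δp in Pa (1 kg/m² of water = 1 mm).
Layer 1008–920 hPa: Δp = 88 hPa = 8800 Pa, q̄ = 0.0154 kg/kg → 0.0154 × 8800 / 9.8 = 13.83 mm
Layer 920–840 hPa: Δp = 80 hPa = 8000 Pa, q̄ = 0.0117 kg/kg → 0.0117 × 8000 / 9.8 = 9.55 mm
Layer 840–520 hPa: Δp = 320 hPa = 32000 Pa, q̄ = 0.00526 kg/kg → 0.00526 × 32000 / 9.8 = 17.18 mm
Layer 520–250 hPa: Δp = 270 hPa = 27000 Pa, q̄ = 0.000819 kg/kg → 0.000819 × 27000 / 9.8 = 2.26 mm
PW = 13.83 + 9.55 + 17.18 + 2.26 = 42.82 ≈ 42.8 mm.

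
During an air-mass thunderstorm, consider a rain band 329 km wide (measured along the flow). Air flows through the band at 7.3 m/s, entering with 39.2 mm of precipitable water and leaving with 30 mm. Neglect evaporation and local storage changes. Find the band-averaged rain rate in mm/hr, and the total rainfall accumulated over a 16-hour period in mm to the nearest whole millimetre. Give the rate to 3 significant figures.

Column moisture flux per unit crosswind length is F = V × PW.
Inflow: F_in = 7.3 × 39.2 = 286.16 mm·m/s
Outflow: F_out = 7.3 × 30 = 219 mm·m/s
Steady-state rate R = (F_in − F_out)/L = (286.16 − 219) / 329000 m = 2.041e-04 mm/s.
R = 2.041e-04 × 3600 = 0.735 mm/hr.
Over 16 h: total = 0.735 × 16 = 11.76 ≈ 12 mm.

R ≈ 0.735 mm/hr; total ≈ 12 mm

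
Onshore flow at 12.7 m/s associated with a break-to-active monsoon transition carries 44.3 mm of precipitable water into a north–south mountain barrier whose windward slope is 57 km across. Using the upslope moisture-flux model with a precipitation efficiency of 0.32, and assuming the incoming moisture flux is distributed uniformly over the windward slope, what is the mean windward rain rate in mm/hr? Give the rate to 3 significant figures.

Incoming column moisture flux per unit ridge length: F = V × PW = 12.7 × 44.3 = 562.61 mm·m/s.
Spread over the 57 km slope with efficiency ε = 0.32: R = ε·F/W = 0.32 × 562.61 / 57000 m = 3.159e-03 mm/s.
R = 3.159e-03 × 3600 = 11.4 mm/hr.

R ≈ 11.4 mm/hr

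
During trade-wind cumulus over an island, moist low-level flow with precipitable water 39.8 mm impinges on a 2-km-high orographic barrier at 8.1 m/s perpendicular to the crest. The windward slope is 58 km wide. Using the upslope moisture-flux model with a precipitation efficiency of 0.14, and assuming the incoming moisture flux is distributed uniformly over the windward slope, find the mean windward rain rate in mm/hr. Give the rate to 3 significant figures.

Incoming column moisture flux per unit ridge length: F = V × PW = 8.1 × 39.8 = 322.38 mm·m/s.
Spread over the 58 km slope with efficiency ε = 0.14: R = ε·F/W = 0.14 × 322.38 / 58000 m = 7.782e-04 mm/s.
R = 7.782e-04 × 3600 = 2.80 mm/hr.

R ≈ 2.80 mm/hr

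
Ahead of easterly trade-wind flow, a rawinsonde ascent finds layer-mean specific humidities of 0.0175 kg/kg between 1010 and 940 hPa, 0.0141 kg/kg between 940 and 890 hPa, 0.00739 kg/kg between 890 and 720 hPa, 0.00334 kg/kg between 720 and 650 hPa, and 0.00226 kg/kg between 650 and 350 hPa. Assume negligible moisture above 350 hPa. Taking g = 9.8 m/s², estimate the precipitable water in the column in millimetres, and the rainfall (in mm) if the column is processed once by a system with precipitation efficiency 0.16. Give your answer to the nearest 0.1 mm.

Precipitable water is the column-integrated vapour mass per unit area: PW = (1/g) Σ q̄ Δp, with q in kg/kg and Δp in Pa (1 kg/m² of water = 1 mm).
Layer 1010–940 hPa: Δp = 70 hPa = 7000 Pa, q̄ = 0.0175 kg/kg → 0.0175 × 7000 / 9.8 = 12.50 mm
Layer 940–890 hPa: Δp = 50 hPa = 5000 Pa, q̄ = 0.0141 kg/kg → 0.0141 × 5000 / 9.8 = 7.19 mm
Layer 890–720 hPa: Δp = 170 hPa = 17000 Pa, q̄ = 0.00739 kg/kg → 0.00739 × 17000 / 9.8 = 12.82 mm
Layer 720–650 hPa: Δp = 70 hPa = 7000 Pa, q̄ = 0.00334 kg/kg → 0.00334 × 7000 / 9.8 = 2.39 mm
Layer 650–350 hPa: Δp = 300 hPa = 30000 Pa, q̄ = 0.00226 kg/kg → 0.00226 × 30000 / 9.8 = 6.92 mm
PW = 12.50 + 7.19 + 12.82 + 2.39 + 6.92 = 41.82 ≈ 41.8 mm.
Rainfall = ε × PW = 0.16 × 41.8 = 6.7 mm.

PW ≈ 41.8 mm; rainfall ≈ 6.7 mm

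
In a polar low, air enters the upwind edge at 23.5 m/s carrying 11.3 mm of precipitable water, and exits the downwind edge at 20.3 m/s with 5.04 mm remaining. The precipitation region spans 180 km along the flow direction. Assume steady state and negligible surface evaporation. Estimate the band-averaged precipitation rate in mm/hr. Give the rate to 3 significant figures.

R ≈ 3.26 mm/hr

Column moisture flux per unit crosswind length is F = V × PW.
Inflow: F_in = 23.5 × 11.3 = 265.55 mm·m/s
Outflow: F_out = 20.3 × 5.04 = 102.312 mm·m/s
Steady-state rate R = (F_in − F_out)/L = (265.55 − 102.312) / 180000 m = 9.069e-04 mm/s.
R = 9.069e-04 × 3600 = 3.26 mm/hr.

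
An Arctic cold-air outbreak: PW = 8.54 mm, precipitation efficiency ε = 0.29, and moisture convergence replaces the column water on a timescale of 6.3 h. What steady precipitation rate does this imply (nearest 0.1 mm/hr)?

Each overturning extracts ε × PW = 0.29 × 8.54 = 2.4766 mm.
Rate = ε·PW / τ = 2.4766 / 6.3 h = 0.4 mm/hr.

R ≈ 0.4 mm/hr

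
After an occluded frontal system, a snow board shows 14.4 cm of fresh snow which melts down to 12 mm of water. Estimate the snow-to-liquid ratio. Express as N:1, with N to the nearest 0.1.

Ratio = snow depth / SWE = 144 mm / 12 mm = 12.0, i.e. 12.0:1.

ratio ≈ 12.0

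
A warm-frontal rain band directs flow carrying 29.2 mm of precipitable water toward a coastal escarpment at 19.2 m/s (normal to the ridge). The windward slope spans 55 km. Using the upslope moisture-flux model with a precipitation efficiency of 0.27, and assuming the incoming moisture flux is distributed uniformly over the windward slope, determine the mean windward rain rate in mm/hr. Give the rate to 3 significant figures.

Incoming column moisture flux per unit ridge length: F = V × PW = 19.2 × 29.2 = 560.64 mm·m/s.
Spread over the 55 km slope with efficiency ε = 0.27: R = ε·F/W = 0.27 × 560.64 / 55000 m = 2.752e-03 mm/s.
R = 2.752e-03 × 3600 = 9.91 mm/hr.

R ≈ 9.91 mm/hr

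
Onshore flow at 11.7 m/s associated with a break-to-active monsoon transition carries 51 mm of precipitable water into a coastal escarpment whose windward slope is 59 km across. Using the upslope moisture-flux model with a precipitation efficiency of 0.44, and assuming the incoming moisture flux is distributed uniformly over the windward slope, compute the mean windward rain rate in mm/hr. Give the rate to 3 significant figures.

R ≈ 16.0 mm/hr

Incoming column moisture flux per unit ridge length: F = V × PW = 11.7 × 51 = 596.7 mm·m/s.
Spread over the 59 km slope with efficiency ε = 0.44: R = ε·F/W = 0.44 × 596.7 / 59000 m = 4.450e-03 mm/s.
R = 4.450e-03 × 3600 = 16.0 mm/hr.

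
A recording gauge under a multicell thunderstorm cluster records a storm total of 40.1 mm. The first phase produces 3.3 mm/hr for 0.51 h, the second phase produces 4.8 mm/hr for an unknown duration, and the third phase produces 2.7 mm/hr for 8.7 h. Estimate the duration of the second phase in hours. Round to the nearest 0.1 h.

Known phases: 3.3 × 0.51 + 2.7 × 8.7 = 1.683 + 23.49 = 25.173 mm.
Remaining depth = 40.1 − 25.173 = 14.927 mm.
Duration = 14.927 / 4.8 = 3.1 h.

duration ≈ 3.1 h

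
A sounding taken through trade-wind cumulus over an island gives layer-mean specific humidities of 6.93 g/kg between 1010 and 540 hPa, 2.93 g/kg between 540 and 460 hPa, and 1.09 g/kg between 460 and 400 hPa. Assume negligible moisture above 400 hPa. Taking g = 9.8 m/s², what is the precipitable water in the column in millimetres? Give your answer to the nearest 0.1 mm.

Precipitable water is the column-integrated vapour mass per unit area: PW = (1/g) Σ q̄ Δp, with q in kg/kg and Δp in Pa (1 kg/m² of water = 1 mm).
Layer 1010–540 hPa: Δp = 470 hPa = 47000 Pa, q̄ = 0.00693 kg/kg → 0.00693 × 47000 / 9.8 = 33.24 mm
Layer 540–460 hPa: Δp = 80 hPa = 8000 Pa, q̄ = 0.00293 kg/kg → 0.00293 × 8000 / 9.8 = 2.39 mm
Layer 460–400 hPa: Δp = 60 hPa = 6000 Pa, q̄ = 0.00109 kg/kg → 0.00109 × 6000 / 9.8 = 0.67 mm
PW = 33.24 + 2.39 + 0.67 = 36.30 ≈ 36.3 mm.

PW ≈ 36.3 mm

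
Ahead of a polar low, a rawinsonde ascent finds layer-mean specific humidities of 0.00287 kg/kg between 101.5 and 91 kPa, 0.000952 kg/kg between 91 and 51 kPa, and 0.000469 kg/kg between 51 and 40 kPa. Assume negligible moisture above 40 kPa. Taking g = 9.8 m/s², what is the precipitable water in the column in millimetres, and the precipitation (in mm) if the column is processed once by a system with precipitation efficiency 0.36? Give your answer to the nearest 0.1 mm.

Precipitable water is the column-integrated vapour mass per unit area: PW = (1/g) Σ q̄ Δp, with q in kg/kg and Δp in Pa (1 kg/m² of water = 1 mm).
Layer 101.5–91 kPa: Δp = 105 hPa = 10500 Pa, q̄ = 0.00287 kg/kg → 0.00287 × 10500 / 9.8 = 3.08 mm
Layer 91–51 kPa: Δp = 400 hPa = 40000 Pa, q̄ = 0.000952 kg/kg → 0.000952 × 40000 / 9.8 = 3.89 mm
Layer 51–40 kPa: Δp = 110 hPa = 11000 Pa, q̄ = 0.000469 kg/kg → 0.000469 × 11000 / 9.8 = 0.53 mm
PW = 3.08 + 3.89 + 0.53 = 7.50 ≈ 7.5 mm.
Precipitation = ε × PW = 0.36 × 7.5 = 2.7 mm.

PW ≈ 7.5 mm; precipitation ≈ 2.7 mm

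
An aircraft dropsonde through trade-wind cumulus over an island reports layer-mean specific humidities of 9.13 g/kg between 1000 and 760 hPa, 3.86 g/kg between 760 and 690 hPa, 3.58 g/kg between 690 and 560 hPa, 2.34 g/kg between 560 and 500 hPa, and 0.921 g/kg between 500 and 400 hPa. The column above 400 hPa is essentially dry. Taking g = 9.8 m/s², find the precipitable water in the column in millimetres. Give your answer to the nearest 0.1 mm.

PW ≈ 32.2 mm

Precipitable water is the column-integrated vapour mass per unit area: PW = (1/g) Σ q̄ Δp, with q in kg/kg and Δp in Pa (1 kg/m² of water = 1 mm).
Layer 1000–760 hPa: Δp = 240 hPa = 24000 Pa, q̄ = 0.00913 kg/kg → 0.00913 × 24000 / 9.8 = 22.36 mm
Layer 760–690 hPa: Δp = 70 hPa = 7000 Pa, q̄ = 0.00386 kg/kg → 0.00386 × 7000 / 9.8 = 2.76 mm
Layer 690–560 hPa: Δp = 130 hPa = 13000 Pa, q̄ = 0.00358 kg/kg → 0.00358 × 13000 / 9.8 = 4.75 mm
Layer 560–500 hPa: Δp = 60 hPa = 6000 Pa, q̄ = 0.00234 kg/kg → 0.00234 × 6000 / 9.8 = 1.43 mm
Layer 500–400 hPa: Δp = 100 hPa = 10000 Pa, q̄ = 0.000921 kg/kg → 0.000921 × 10000 / 9.8 = 0.94 mm
PW = 22.36 + 2.76 + 4.75 + 1.43 + 0.94 = 32.24 ≈ 32.2 mm.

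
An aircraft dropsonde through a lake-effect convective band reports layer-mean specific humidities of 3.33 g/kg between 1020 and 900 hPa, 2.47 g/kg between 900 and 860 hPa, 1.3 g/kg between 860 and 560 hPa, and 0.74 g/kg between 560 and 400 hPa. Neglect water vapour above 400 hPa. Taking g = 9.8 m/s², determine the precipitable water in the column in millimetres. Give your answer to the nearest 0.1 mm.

PW ≈ 10.3 mm

Precipitable water is the column-integrated vapour mass per unit area: PW = (1/g) Σ q̄ Δp, with q in kg/kg and Δp in Pa (1 kg/m² of water = 1 mm).
Layer 1020–900 hPa: Δp = 120 hPa = 12000 Pa, q̄ = 0.00333 kg/kg → 0.00333 × 12000 / 9.8 = 4.08 mm
Layer 900–860 hPa: Δp = 40 hPa = 4000 Pa, q̄ = 0.00247 kg/kg → 0.00247 × 4000 / 9.8 = 1.01 mm
Layer 860–560 hPa: Δp = 300 hPa = 30000 Pa, q̄ = 0.0013 kg/kg → 0.0013 × 30000 / 9.8 = 3.98 mm
Layer 560–400 hPa: Δp = 160 hPa = 16000 Pa, q̄ = 0.00074 kg/kg → 0.00074 × 16000 / 9.8 = 1.21 mm
PW = 4.08 + 1.01 + 3.98 + 1.21 = 10.28 ≈ 10.3 mm.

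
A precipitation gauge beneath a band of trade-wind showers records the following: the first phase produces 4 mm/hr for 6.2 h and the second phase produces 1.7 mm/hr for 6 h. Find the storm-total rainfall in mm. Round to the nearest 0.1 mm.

Total = Σ Rᵢ Δtᵢ = 4 × 6.2 + 1.7 × 6
      = 24.8 + 10.2 = 35.0 mm.

total ≈ 35.0 mm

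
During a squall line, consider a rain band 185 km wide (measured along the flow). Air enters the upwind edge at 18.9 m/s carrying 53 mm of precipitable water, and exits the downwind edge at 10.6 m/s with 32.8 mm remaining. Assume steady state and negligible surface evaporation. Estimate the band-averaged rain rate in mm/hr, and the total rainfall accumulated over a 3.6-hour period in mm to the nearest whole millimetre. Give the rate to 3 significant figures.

R ≈ 12.7 mm/hr; total ≈ 46 mm

Column moisture flux per unit crosswind length is F = V × PW.
Inflow: F_in = 18.9 × 53 = 1001.7 mm·m/s
Outflow: F_out = 10.6 × 32.8 = 347.68 mm·m/s
Steady-state rate R = (F_in − F_out)/L = (1001.7 − 347.68) / 185000 m = 3.535e-03 mm/s.
R = 3.535e-03 × 3600 = 12.7 mm/hr.
Over 3.6 h: total = 12.7 × 3.6 = 45.72 ≈ 46 mm.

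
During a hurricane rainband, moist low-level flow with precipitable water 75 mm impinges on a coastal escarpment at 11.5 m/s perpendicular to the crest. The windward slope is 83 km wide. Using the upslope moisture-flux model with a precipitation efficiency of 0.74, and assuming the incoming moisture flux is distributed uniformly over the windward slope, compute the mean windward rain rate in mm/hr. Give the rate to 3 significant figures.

R ≈ 27.7 mm/hr

Incoming column moisture flux per unit ridge length: F = V × PW = 11.5 × 75 = 862.5 mm·m/s.
Spread over the 83 km slope with efficiency ε = 0.74: R = ε·F/W = 0.74 × 862.5 / 83000 m = 7.690e-03 mm/s.
R = 7.690e-03 × 3600 = 27.7 mm/hr.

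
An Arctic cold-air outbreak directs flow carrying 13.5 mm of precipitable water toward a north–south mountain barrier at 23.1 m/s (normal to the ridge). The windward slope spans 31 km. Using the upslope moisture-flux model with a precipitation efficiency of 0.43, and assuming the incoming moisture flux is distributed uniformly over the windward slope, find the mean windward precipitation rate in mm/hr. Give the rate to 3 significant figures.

R ≈ 15.6 mm/hr

Incoming column moisture flux per unit ridge length: F = V × PW = 23.1 × 13.5 = 311.85 mm·m/s.
Spread over the 31 km slope with efficiency ε = 0.43: R = ε·F/W = 0.43 × 311.85 / 31000 m = 4.326e-03 mm/s.
R = 4.326e-03 × 3600 = 15.6 mm/hr.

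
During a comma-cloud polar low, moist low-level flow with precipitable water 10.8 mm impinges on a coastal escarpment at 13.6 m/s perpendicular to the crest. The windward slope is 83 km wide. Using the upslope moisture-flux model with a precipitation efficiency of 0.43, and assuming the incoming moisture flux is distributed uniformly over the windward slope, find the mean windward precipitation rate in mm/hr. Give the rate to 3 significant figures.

Incoming column moisture flux per unit ridge length: F = V × PW = 13.6 × 10.8 = 146.88 mm·m/s.
Spread over the 83 km slope with efficiency ε = 0.43: R = ε·F/W = 0.43 × 146.88 / 83000 m = 7.609e-04 mm/s.
R = 7.609e-04 × 3600 = 2.74 mm/hr.

R ≈ 2.74 mm/hr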